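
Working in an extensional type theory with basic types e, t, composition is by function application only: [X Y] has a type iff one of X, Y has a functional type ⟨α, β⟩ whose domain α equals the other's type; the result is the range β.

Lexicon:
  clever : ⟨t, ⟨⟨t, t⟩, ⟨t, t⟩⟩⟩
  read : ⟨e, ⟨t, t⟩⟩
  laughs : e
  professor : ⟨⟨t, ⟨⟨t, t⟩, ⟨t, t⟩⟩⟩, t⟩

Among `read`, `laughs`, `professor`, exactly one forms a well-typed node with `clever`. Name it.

read : ⟨e, ⟨t, t⟩⟩ — neither side's domain matches the other.
laughs : e — neither side's domain matches the other.
professor — combines: professor : ⟨⟨t, ⟨⟨t, t⟩, ⟨t, t⟩⟩⟩, t⟩ takes clever : ⟨t, ⟨⟨t, t⟩, ⟨t, t⟩⟩⟩ as argument, giving t.

professor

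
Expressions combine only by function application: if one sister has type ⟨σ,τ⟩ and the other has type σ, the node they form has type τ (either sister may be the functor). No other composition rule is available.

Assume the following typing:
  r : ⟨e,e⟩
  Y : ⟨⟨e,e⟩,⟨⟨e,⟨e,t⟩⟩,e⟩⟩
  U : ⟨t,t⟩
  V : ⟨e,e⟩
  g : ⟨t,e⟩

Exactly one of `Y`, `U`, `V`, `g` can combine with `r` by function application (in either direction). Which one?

Y

Y — combines: Y : ⟨⟨e,e⟩,⟨⟨e,⟨e,t⟩⟩,e⟩⟩ takes r : ⟨e,e⟩ as argument, giving ⟨⟨e,⟨e,t⟩⟩,e⟩.
U : ⟨t,t⟩ — r needs e; U needs t; neither fits.
V : ⟨e,e⟩ — r needs e; V needs e; neither fits.
g : ⟨t,e⟩ — r needs e; g needs t; neither fits.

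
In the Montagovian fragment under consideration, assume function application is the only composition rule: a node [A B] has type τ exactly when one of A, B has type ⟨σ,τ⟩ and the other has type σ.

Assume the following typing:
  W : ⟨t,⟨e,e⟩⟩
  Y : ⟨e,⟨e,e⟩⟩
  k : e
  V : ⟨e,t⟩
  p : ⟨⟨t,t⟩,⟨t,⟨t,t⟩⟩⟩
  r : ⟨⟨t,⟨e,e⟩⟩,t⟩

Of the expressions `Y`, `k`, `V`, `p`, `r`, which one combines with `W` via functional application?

Y : ⟨e,⟨e,e⟩⟩ — does not combine with W.
k : e — does not combine with W.
V : ⟨e,t⟩ — does not combine with W.
p : ⟨⟨t,t⟩,⟨t,⟨t,t⟩⟩⟩ — does not combine with W.
r — combines: r : ⟨⟨t,⟨e,e⟩⟩,t⟩ takes W : ⟨t,⟨e,e⟩⟩ as argument, giving t.

r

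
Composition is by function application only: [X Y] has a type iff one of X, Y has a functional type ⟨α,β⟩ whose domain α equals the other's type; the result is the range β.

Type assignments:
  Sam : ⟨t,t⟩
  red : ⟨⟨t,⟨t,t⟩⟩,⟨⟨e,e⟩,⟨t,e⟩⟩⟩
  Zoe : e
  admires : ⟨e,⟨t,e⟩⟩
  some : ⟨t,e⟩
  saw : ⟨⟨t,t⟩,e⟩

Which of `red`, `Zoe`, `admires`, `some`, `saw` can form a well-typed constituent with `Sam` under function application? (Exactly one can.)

saw

red : ⟨⟨t,⟨t,t⟩⟩,⟨⟨e,e⟩,⟨t,e⟩⟩⟩ — no; Sam wants t, and red wants ⟨t,⟨t,t⟩⟩.
Zoe : e — no; Sam wants t, and Zoe wants nothing (atomic).
admires : ⟨e,⟨t,e⟩⟩ — no; Sam wants t, and admires wants e.
some : ⟨t,e⟩ — no; Sam wants t, and some wants t.
saw — combines: saw : ⟨⟨t,t⟩,e⟩ takes Sam : ⟨t,t⟩ as argument, giving e.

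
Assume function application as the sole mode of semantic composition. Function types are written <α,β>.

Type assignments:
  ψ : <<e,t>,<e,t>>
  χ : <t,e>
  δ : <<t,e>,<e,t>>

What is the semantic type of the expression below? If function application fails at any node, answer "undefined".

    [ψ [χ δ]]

<e,t>

At [χ δ], δ : <<t,e>,<e,t>> takes χ : <t,e>, giving <e,t>.
At [ψ [χ δ]], ψ : <<e,t>,<e,t>> takes [χ δ] : <e,t>, giving <e,t>.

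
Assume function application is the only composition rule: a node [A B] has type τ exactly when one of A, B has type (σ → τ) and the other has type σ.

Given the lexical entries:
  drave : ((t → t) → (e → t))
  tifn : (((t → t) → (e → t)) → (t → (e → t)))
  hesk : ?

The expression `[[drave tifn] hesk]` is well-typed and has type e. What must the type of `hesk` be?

((t → (e → t)) → e)

[[drave tifn] hesk] is required to be e. [drave tifn] : (t → (e → t)) cannot yield e as functor, so hesk : ((t → (e → t)) → e).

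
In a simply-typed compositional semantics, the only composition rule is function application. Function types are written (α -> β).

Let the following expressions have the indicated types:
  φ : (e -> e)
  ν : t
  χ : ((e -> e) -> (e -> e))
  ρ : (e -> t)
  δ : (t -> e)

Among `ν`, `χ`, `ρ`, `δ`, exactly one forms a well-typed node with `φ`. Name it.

χ

ν : t — φ needs e; ν needs nothing (atomic); neither fits.
χ — combines: χ : ((e -> e) -> (e -> e)) takes φ : (e -> e) as argument, giving (e -> e).
ρ : (e -> t) — φ needs e; ρ needs e; neither fits.
δ : (t -> e) — φ needs e; δ needs t; neither fits.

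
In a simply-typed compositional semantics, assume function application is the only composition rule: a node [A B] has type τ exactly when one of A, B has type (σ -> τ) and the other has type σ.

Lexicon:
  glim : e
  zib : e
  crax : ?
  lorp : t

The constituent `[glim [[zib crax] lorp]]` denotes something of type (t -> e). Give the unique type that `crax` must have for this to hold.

(e -> (t -> (e -> (t -> e))))

[glim [[zib crax] lorp]] is required to be (t -> e). glim : e cannot yield (t -> e) as functor, so [[zib crax] lorp] : (e -> (t -> e)).
[[zib crax] lorp] is required to be (e -> (t -> e)). lorp : t cannot yield (e -> (t -> e)) as functor, so [zib crax] : (t -> (e -> (t -> e))).
[zib crax] is required to be (t -> (e -> (t -> e))). zib : e cannot yield (t -> (e -> (t -> e))) as functor, so crax : (e -> (t -> (e -> (t -> e)))).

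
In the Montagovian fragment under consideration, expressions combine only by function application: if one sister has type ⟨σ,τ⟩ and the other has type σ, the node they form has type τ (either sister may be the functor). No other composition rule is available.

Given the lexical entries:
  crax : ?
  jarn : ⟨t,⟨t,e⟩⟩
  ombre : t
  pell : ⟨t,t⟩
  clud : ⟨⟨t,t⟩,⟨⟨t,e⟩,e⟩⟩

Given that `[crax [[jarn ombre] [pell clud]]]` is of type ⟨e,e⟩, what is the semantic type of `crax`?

At [crax [[jarn ombre] [pell clud]]] (required: ⟨e,e⟩): [[jarn ombre] [pell clud]] is e, which is not a function with range ⟨e,e⟩; hence crax is the functor — type ⟨e,⟨e,e⟩⟩.

⟨e,⟨e,e⟩⟩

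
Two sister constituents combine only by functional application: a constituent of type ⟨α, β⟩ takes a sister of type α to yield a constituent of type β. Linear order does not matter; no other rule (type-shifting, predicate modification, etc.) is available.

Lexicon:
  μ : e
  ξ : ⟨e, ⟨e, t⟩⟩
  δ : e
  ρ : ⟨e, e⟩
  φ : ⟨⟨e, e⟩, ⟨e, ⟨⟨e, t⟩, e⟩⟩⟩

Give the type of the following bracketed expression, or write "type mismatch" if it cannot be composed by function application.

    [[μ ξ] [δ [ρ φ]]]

e

[μ ξ]: ξ is ⟨e, ⟨e, t⟩⟩, μ is e; result ⟨e, t⟩.
[ρ φ]: φ is ⟨⟨e, e⟩, ⟨e, ⟨⟨e, t⟩, e⟩⟩⟩, ρ is ⟨e, e⟩; result ⟨e, ⟨⟨e, t⟩, e⟩⟩.
[δ [ρ φ]]: [ρ φ] is ⟨e, ⟨⟨e, t⟩, e⟩⟩, δ is e; result ⟨⟨e, t⟩, e⟩.
[[μ ξ] [δ [ρ φ]]]: [δ [ρ φ]] is ⟨⟨e, t⟩, e⟩, [μ ξ] is ⟨e, t⟩; result e.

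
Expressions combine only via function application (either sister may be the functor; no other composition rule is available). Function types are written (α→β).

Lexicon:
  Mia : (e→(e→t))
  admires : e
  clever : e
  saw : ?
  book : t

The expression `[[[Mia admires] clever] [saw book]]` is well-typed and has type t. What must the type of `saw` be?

(t→(t→t))

[[[Mia admires] clever] [saw book]] must have type t. The sister [[Mia admires] clever] has type t; that is not a function onto t, so [saw book] must be the functor, of type (t→t).
[saw book] must have type (t→t). The sister book has type t; that is not a function onto (t→t), so saw must be the functor, of type (t→(t→t)).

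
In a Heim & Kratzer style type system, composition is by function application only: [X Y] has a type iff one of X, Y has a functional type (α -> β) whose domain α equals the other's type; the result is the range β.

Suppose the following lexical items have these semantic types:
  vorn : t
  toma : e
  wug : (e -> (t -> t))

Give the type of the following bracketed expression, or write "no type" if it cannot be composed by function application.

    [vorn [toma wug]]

t

[toma wug]: functor wug : (e -> (t -> t)), argument toma : e; result (t -> t).
[vorn [toma wug]]: functor [toma wug] : (t -> t), argument vorn : t; result t.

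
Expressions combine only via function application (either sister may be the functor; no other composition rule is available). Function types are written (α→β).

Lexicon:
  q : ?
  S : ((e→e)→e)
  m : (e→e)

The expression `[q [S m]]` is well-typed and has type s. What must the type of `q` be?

(e→s)

For [q [S m]] to have type s with [S m] of type e, q must be the function: q : (e→s).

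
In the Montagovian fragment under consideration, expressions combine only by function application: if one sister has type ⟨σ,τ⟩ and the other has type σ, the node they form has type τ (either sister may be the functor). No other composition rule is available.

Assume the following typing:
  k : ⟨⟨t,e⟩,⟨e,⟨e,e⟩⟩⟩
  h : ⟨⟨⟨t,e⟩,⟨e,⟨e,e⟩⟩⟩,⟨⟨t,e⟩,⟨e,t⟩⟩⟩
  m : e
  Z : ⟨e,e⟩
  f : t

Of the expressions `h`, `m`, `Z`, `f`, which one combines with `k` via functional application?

h

h — combines: h : ⟨⟨⟨t,e⟩,⟨e,⟨e,e⟩⟩⟩,⟨⟨t,e⟩,⟨e,t⟩⟩⟩ takes k : ⟨⟨t,e⟩,⟨e,⟨e,e⟩⟩⟩ as argument, giving ⟨⟨t,e⟩,⟨e,t⟩⟩.
m : e — neither side's domain matches the other.
Z : ⟨e,e⟩ — neither side's domain matches the other.
f : t — neither side's domain matches the other.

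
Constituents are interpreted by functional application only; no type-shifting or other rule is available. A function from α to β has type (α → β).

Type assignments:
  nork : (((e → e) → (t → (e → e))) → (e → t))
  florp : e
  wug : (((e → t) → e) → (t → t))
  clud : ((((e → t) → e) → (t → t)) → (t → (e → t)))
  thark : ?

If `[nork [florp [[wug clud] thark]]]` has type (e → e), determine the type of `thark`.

((t → (e → t)) → (e → ((((e → e) → (t → (e → e))) → (e → t)) → (e → e))))

For [nork [florp [[wug clud] thark]]] to have type (e → e) with nork of type (((e → e) → (t → (e → e))) → (e → t)), [florp [[wug clud] thark]] must be the function: [florp [[wug clud] thark]] : ((((e → e) → (t → (e → e))) → (e → t)) → (e → e)).
For [florp [[wug clud] thark]] to have type ((((e → e) → (t → (e → e))) → (e → t)) → (e → e)) with florp of type e, [[wug clud] thark] must be the function: [[wug clud] thark] : (e → ((((e → e) → (t → (e → e))) → (e → t)) → (e → e))).
For [[wug clud] thark] to have type (e → ((((e → e) → (t → (e → e))) → (e → t)) → (e → e))) with [wug clud] of type (t → (e → t)), thark must be the function: thark : ((t → (e → t)) → (e → ((((e → e) → (t → (e → e))) → (e → t)) → (e → e)))).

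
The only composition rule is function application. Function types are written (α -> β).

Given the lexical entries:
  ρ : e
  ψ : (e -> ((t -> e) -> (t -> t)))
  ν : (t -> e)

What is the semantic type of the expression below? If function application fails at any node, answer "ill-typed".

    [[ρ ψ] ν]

(t -> t)

At [ρ ψ], ψ : (e -> ((t -> e) -> (t -> t))) takes ρ : e, giving ((t -> e) -> (t -> t)).
At [[ρ ψ] ν], [ρ ψ] : ((t -> e) -> (t -> t)) takes ν : (t -> e), giving (t -> t).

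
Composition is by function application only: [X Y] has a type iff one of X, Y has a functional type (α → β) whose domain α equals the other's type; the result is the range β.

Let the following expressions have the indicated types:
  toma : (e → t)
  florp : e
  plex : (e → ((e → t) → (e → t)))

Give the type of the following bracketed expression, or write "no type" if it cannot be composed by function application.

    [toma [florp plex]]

(e → t)

[florp plex]: functor plex : (e → ((e → t) → (e → t))), argument florp : e; result ((e → t) → (e → t)).
[toma [florp plex]]: functor [florp plex] : ((e → t) → (e → t)), argument toma : (e → t); result (e → t).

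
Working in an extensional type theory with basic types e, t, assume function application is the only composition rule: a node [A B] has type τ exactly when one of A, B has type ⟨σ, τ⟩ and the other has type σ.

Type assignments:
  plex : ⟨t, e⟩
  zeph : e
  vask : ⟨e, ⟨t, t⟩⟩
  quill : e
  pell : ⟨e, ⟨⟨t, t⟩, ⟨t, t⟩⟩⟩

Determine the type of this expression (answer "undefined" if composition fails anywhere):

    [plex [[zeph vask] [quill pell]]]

undefined

[zeph vask]: ⟨e, ⟨t, t⟩⟩ applied to e yields ⟨t, t⟩.
[quill pell]: ⟨e, ⟨⟨t, t⟩, ⟨t, t⟩⟩⟩ applied to e yields ⟨⟨t, t⟩, ⟨t, t⟩⟩.
[[zeph vask] [quill pell]]: ⟨⟨t, t⟩, ⟨t, t⟩⟩ applied to ⟨t, t⟩ yields ⟨t, t⟩.
[plex [[zeph vask] [quill pell]]]: ⟨t, e⟩ and ⟨t, t⟩ cannot combine by function application — type clash.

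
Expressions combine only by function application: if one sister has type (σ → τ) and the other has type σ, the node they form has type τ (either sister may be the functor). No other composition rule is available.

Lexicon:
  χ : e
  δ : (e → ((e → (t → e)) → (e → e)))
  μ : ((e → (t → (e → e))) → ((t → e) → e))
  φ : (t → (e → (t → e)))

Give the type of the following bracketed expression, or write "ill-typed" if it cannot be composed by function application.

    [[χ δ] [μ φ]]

ill-typed

[χ δ]: δ is (e → ((e → (t → e)) → (e → e))), χ is e; result ((e → (t → e)) → (e → e)).
At [μ φ]: neither ((e → (t → (e → e))) → ((t → e) → e)) nor (t → (e → (t → e))) can take the other as argument; the node is ill-typed.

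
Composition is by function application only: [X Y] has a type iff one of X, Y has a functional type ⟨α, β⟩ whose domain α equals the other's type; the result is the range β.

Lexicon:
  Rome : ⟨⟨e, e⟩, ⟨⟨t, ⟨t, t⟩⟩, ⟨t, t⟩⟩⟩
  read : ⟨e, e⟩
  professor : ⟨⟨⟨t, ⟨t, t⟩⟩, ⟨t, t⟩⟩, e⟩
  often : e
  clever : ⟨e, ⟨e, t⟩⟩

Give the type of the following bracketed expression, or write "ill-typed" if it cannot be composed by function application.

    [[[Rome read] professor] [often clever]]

t

[Rome read]: ⟨⟨e, e⟩, ⟨⟨t, ⟨t, t⟩⟩, ⟨t, t⟩⟩⟩ applied to ⟨e, e⟩ yields ⟨⟨t, ⟨t, t⟩⟩, ⟨t, t⟩⟩.
[[Rome read] professor]: ⟨⟨⟨t, ⟨t, t⟩⟩, ⟨t, t⟩⟩, e⟩ applied to ⟨⟨t, ⟨t, t⟩⟩, ⟨t, t⟩⟩ yields e.
[often clever]: ⟨e, ⟨e, t⟩⟩ applied to e yields ⟨e, t⟩.
[[[Rome read] professor] [often clever]]: ⟨e, t⟩ applied to e yields t.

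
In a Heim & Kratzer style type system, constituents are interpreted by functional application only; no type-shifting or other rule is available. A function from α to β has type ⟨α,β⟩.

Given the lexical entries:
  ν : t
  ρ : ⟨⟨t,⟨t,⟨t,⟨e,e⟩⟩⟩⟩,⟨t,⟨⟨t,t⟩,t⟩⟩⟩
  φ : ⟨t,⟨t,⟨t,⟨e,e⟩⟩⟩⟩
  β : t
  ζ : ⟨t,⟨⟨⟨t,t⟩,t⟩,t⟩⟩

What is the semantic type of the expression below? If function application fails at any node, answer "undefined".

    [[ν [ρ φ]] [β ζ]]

[ρ φ]: ρ is ⟨⟨t,⟨t,⟨t,⟨e,e⟩⟩⟩⟩,⟨t,⟨⟨t,t⟩,t⟩⟩⟩, φ is ⟨t,⟨t,⟨t,⟨e,e⟩⟩⟩⟩; result ⟨t,⟨⟨t,t⟩,t⟩⟩.
[ν [ρ φ]]: [ρ φ] is ⟨t,⟨⟨t,t⟩,t⟩⟩, ν is t; result ⟨⟨t,t⟩,t⟩.
[β ζ]: ζ is ⟨t,⟨⟨⟨t,t⟩,t⟩,t⟩⟩, β is t; result ⟨⟨⟨t,t⟩,t⟩,t⟩.
[[ν [ρ φ]] [β ζ]]: [β ζ] is ⟨⟨⟨t,t⟩,t⟩,t⟩, [ν [ρ φ]] is ⟨⟨t,t⟩,t⟩; result t.

t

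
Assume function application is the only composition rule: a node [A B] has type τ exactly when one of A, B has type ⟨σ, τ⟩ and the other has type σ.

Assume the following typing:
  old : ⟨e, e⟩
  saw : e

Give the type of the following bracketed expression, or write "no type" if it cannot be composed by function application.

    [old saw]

[old saw]: ⟨e, e⟩ applied to e yields e.

e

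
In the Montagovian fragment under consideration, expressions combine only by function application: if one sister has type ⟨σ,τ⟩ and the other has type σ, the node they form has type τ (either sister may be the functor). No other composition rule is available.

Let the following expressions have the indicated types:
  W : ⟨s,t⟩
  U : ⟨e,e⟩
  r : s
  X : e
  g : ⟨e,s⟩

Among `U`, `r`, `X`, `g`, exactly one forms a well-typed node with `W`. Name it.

U : ⟨e,e⟩ — W needs s; U needs e; neither fits.
r — combines: W : ⟨s,t⟩ takes r : s as argument, giving t.
X : e — W needs s; X needs nothing (atomic); neither fits.
g : ⟨e,s⟩ — W needs s; g needs e; neither fits.

r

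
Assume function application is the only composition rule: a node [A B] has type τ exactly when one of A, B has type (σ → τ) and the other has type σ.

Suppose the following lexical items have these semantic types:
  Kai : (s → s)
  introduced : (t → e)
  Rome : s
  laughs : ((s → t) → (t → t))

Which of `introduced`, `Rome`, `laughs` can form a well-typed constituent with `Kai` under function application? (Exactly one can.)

introduced : (t → e) — neither side's domain matches the other.
Rome — combines: Kai : (s → s) takes Rome : s as argument, giving s.
laughs : ((s → t) → (t → t)) — neither side's domain matches the other.

Rome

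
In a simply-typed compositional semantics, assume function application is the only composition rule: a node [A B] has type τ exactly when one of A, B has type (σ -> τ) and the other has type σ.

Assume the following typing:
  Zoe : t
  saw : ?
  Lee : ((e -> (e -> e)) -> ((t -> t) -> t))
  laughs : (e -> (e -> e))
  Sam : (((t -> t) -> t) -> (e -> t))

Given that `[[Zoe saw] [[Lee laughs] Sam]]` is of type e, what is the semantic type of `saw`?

(t -> ((e -> t) -> e))

For [[Zoe saw] [[Lee laughs] Sam]] to have type e with [[Lee laughs] Sam] of type (e -> t), [Zoe saw] must be the function: [Zoe saw] : ((e -> t) -> e).
For [Zoe saw] to have type ((e -> t) -> e) with Zoe of type t, saw must be the function: saw : (t -> ((e -> t) -> e)).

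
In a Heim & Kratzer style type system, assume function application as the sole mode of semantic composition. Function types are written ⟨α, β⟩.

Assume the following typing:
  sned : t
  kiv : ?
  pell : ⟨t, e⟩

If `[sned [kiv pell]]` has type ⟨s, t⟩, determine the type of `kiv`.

⟨⟨t, e⟩, ⟨t, ⟨s, t⟩⟩⟩

[sned [kiv pell]] is required to be ⟨s, t⟩. sned : t cannot yield ⟨s, t⟩ as functor, so [kiv pell] : ⟨t, ⟨s, t⟩⟩.
[kiv pell] is required to be ⟨t, ⟨s, t⟩⟩. pell : ⟨t, e⟩ cannot yield ⟨t, ⟨s, t⟩⟩ as functor, so kiv : ⟨⟨t, e⟩, ⟨t, ⟨s, t⟩⟩⟩.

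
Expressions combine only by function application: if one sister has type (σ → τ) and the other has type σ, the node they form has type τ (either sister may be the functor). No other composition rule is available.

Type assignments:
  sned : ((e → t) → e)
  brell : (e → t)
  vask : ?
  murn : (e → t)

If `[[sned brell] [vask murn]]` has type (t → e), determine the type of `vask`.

For [[sned brell] [vask murn]] to have type (t → e) with [sned brell] of type e, [vask murn] must be the function: [vask murn] : (e → (t → e)).
For [vask murn] to have type (e → (t → e)) with murn of type (e → t), vask must be the function: vask : ((e → t) → (e → (t → e))).

((e → t) → (e → (t → e)))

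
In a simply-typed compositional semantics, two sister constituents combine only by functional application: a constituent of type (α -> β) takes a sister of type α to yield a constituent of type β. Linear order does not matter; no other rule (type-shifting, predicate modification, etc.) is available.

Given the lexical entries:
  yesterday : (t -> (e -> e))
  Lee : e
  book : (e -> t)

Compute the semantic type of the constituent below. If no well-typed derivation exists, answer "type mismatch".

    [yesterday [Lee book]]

[Lee book] — book of type (e -> t) combines with Lee of type e: type t.
[yesterday [Lee book]] — yesterday of type (t -> (e -> e)) combines with [Lee book] of type t: type (e -> e).

(e -> e)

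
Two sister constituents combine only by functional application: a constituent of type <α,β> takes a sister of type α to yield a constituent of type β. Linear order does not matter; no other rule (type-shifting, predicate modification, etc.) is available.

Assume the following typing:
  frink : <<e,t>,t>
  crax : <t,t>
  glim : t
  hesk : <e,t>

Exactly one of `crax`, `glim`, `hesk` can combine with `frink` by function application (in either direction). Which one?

hesk

crax : <t,t> — neither side's domain matches the other.
glim : t — neither side's domain matches the other.
hesk — combines: frink : <<e,t>,t> takes hesk : <e,t> as argument, giving t.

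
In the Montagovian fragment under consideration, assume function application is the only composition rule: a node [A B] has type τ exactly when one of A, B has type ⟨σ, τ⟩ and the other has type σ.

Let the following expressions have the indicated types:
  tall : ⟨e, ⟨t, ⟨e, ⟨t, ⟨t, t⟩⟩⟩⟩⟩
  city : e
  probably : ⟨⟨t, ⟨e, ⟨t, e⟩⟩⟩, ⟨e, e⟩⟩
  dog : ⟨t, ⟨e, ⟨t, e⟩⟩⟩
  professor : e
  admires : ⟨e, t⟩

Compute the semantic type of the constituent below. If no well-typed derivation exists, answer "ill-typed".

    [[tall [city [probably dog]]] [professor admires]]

At [probably dog], probably : ⟨⟨t, ⟨e, ⟨t, e⟩⟩⟩, ⟨e, e⟩⟩ takes dog : ⟨t, ⟨e, ⟨t, e⟩⟩⟩, giving ⟨e, e⟩.
At [city [probably dog]], [probably dog] : ⟨e, e⟩ takes city : e, giving e.
At [tall [city [probably dog]]], tall : ⟨e, ⟨t, ⟨e, ⟨t, ⟨t, t⟩⟩⟩⟩⟩ takes [city [probably dog]] : e, giving ⟨t, ⟨e, ⟨t, ⟨t, t⟩⟩⟩⟩.
At [professor admires], admires : ⟨e, t⟩ takes professor : e, giving t.
At [[tall [city [probably dog]]] [professor admires]], [tall [city [probably dog]]] : ⟨t, ⟨e, ⟨t, ⟨t, t⟩⟩⟩⟩ takes [professor admires] : t, giving ⟨e, ⟨t, ⟨t, t⟩⟩⟩.

⟨e, ⟨t, ⟨t, t⟩⟩⟩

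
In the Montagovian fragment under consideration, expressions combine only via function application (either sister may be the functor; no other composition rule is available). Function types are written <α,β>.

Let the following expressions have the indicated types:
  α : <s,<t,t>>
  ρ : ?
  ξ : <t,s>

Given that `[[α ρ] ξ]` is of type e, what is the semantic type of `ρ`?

<<s,<t,t>>,<<t,s>,e>>

For [[α ρ] ξ] to have type e with ξ of type <t,s>, [α ρ] must be the function: [α ρ] : <<t,s>,e>.
For [α ρ] to have type <<t,s>,e> with α of type <s,<t,t>>, ρ must be the function: ρ : <<s,<t,t>>,<<t,s>,e>>.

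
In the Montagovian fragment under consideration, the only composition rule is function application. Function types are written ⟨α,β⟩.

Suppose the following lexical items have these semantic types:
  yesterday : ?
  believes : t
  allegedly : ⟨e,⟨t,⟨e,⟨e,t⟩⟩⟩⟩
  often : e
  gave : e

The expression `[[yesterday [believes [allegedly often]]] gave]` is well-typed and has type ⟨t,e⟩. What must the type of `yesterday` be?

⟨⟨e,⟨e,t⟩⟩,⟨e,⟨t,e⟩⟩⟩

For [[yesterday [believes [allegedly often]]] gave] to have type ⟨t,e⟩ with gave of type e, [yesterday [believes [allegedly often]]] must be the function: [yesterday [believes [allegedly often]]] : ⟨e,⟨t,e⟩⟩.
For [yesterday [believes [allegedly often]]] to have type ⟨e,⟨t,e⟩⟩ with [believes [allegedly often]] of type ⟨e,⟨e,t⟩⟩, yesterday must be the function: yesterday : ⟨⟨e,⟨e,t⟩⟩,⟨e,⟨t,e⟩⟩⟩.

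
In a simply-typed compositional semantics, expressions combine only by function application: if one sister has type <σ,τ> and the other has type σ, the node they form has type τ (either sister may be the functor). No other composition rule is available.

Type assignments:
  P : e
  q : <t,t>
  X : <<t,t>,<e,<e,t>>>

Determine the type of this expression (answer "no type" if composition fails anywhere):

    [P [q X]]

<e,t>

[q X]: functor X : <<t,t>,<e,<e,t>>>, argument q : <t,t>; result <e,<e,t>>.
[P [q X]]: functor [q X] : <e,<e,t>>, argument P : e; result <e,t>.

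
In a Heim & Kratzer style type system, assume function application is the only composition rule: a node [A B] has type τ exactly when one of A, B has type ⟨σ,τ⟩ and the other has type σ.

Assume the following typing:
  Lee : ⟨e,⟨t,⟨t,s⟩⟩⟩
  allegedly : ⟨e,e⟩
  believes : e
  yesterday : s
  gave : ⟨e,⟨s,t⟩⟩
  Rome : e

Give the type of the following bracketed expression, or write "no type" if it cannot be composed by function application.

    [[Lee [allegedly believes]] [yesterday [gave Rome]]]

⟨t,s⟩

[allegedly believes] — allegedly of type ⟨e,e⟩ combines with believes of type e: type e.
[Lee [allegedly believes]] — Lee of type ⟨e,⟨t,⟨t,s⟩⟩⟩ combines with [allegedly believes] of type e: type ⟨t,⟨t,s⟩⟩.
[gave Rome] — gave of type ⟨e,⟨s,t⟩⟩ combines with Rome of type e: type ⟨s,t⟩.
[yesterday [gave Rome]] — [gave Rome] of type ⟨s,t⟩ combines with yesterday of type s: type t.
[[Lee [allegedly believes]] [yesterday [gave Rome]]] — [Lee [allegedly believes]] of type ⟨t,⟨t,s⟩⟩ combines with [yesterday [gave Rome]] of type t: type ⟨t,s⟩.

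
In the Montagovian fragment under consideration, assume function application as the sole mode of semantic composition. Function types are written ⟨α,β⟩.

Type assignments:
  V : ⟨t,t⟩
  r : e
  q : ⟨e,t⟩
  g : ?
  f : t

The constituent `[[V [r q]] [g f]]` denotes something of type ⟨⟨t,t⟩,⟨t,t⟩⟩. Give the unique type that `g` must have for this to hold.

⟨t,⟨t,⟨⟨t,t⟩,⟨t,t⟩⟩⟩⟩

For [[V [r q]] [g f]] to have type ⟨⟨t,t⟩,⟨t,t⟩⟩ with [V [r q]] of type t, [g f] must be the function: [g f] : ⟨t,⟨⟨t,t⟩,⟨t,t⟩⟩⟩.
For [g f] to have type ⟨t,⟨⟨t,t⟩,⟨t,t⟩⟩⟩ with f of type t, g must be the function: g : ⟨t,⟨t,⟨⟨t,t⟩,⟨t,t⟩⟩⟩⟩.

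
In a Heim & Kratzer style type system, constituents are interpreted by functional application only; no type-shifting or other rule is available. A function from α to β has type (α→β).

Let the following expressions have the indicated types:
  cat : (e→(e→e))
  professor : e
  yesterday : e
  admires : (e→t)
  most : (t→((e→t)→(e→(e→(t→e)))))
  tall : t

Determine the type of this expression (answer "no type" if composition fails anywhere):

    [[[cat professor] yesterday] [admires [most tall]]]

At [cat professor], cat : (e→(e→e)) takes professor : e, giving (e→e).
At [[cat professor] yesterday], [cat professor] : (e→e) takes yesterday : e, giving e.
At [most tall], most : (t→((e→t)→(e→(e→(t→e))))) takes tall : t, giving ((e→t)→(e→(e→(t→e)))).
At [admires [most tall]], [most tall] : ((e→t)→(e→(e→(t→e)))) takes admires : (e→t), giving (e→(e→(t→e))).
At [[[cat professor] yesterday] [admires [most tall]]], [admires [most tall]] : (e→(e→(t→e))) takes [[cat professor] yesterday] : e, giving (e→(t→e)).

(e→(t→e))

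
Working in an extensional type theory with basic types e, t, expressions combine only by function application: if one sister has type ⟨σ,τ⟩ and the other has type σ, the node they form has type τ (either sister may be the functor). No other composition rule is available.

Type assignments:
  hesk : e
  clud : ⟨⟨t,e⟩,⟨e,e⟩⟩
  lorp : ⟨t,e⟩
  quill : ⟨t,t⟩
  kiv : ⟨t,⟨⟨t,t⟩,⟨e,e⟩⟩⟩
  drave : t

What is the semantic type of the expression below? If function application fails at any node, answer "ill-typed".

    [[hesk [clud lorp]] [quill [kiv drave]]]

[clud lorp]: ⟨⟨t,e⟩,⟨e,e⟩⟩ applied to ⟨t,e⟩ yields ⟨e,e⟩.
[hesk [clud lorp]]: ⟨e,e⟩ applied to e yields e.
[kiv drave]: ⟨t,⟨⟨t,t⟩,⟨e,e⟩⟩⟩ applied to t yields ⟨⟨t,t⟩,⟨e,e⟩⟩.
[quill [kiv drave]]: ⟨⟨t,t⟩,⟨e,e⟩⟩ applied to ⟨t,t⟩ yields ⟨e,e⟩.
[[hesk [clud lorp]] [quill [kiv drave]]]: ⟨e,e⟩ applied to e yields e.

e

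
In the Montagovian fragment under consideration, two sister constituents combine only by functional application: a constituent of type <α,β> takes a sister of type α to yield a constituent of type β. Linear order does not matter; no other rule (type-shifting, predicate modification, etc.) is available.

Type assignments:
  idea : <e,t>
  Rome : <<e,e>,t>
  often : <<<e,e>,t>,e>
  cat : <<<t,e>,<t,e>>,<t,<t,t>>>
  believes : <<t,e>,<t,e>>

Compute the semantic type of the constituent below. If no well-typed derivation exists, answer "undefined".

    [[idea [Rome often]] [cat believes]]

[Rome often] — often of type <<<e,e>,t>,e> combines with Rome of type <<e,e>,t>: type e.
[idea [Rome often]] — idea of type <e,t> combines with [Rome often] of type e: type t.
[cat believes] — cat of type <<<t,e>,<t,e>>,<t,<t,t>>> combines with believes of type <<t,e>,<t,e>>: type <t,<t,t>>.
[[idea [Rome often]] [cat believes]] — [cat believes] of type <t,<t,t>> combines with [idea [Rome often]] of type t: type <t,t>.

<t,t>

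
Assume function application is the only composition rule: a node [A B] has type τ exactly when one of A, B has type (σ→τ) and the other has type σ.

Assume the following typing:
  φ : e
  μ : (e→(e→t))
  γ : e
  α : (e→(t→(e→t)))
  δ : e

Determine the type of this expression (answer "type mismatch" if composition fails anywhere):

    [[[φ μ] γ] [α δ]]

(e→t)

[φ μ]: (e→(e→t)) applied to e yields (e→t).
[[φ μ] γ]: (e→t) applied to e yields t.
[α δ]: (e→(t→(e→t))) applied to e yields (t→(e→t)).
[[[φ μ] γ] [α δ]]: (t→(e→t)) applied to t yields (e→t).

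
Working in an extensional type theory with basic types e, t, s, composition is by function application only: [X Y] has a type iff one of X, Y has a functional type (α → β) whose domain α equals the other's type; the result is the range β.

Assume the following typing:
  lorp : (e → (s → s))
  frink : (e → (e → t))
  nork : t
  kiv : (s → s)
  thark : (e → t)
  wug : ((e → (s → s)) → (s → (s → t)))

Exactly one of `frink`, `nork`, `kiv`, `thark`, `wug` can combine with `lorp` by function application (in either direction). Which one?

wug

frink : (e → (e → t)) — does not combine with lorp.
nork : t — does not combine with lorp.
kiv : (s → s) — does not combine with lorp.
thark : (e → t) — does not combine with lorp.
wug — combines: wug : ((e → (s → s)) → (s → (s → t))) takes lorp : (e → (s → s)) as argument, giving (s → (s → t)).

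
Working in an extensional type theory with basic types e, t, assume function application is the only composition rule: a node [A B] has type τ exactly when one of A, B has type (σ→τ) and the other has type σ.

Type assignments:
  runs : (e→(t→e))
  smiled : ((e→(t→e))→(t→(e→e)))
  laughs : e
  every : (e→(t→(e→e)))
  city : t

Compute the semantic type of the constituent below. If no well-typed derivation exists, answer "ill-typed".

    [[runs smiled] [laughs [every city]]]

ill-typed

[runs smiled] — smiled of type ((e→(t→e))→(t→(e→e))) combines with runs of type (e→(t→e)): type (t→(e→e)).
At [every city]: neither (e→(t→(e→e))) nor t can take the other as argument; the node is ill-typed.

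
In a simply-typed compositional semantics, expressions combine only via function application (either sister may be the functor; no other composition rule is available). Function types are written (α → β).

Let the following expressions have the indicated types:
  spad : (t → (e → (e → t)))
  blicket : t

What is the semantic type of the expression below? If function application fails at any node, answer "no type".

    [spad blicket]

(e → (e → t))

At [spad blicket], spad : (t → (e → (e → t))) takes blicket : t, giving (e → (e → t)).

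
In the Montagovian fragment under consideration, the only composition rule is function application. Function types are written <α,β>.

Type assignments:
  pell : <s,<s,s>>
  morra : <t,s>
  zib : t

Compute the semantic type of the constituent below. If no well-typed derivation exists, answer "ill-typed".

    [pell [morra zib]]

[morra zib]: morra is <t,s>, zib is t; result s.
[pell [morra zib]]: pell is <s,<s,s>>, [morra zib] is s; result <s,s>.

<s,s>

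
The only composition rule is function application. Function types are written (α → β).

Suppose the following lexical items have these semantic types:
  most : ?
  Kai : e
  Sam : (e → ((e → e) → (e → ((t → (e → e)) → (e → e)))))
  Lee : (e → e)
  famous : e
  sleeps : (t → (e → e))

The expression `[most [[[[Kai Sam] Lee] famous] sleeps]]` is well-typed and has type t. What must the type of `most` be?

[most [[[[Kai Sam] Lee] famous] sleeps]] must have type t. The sister [[[[Kai Sam] Lee] famous] sleeps] has type (e → e); that is not a function onto t, so most must be the functor, of type ((e → e) → t).

((e → e) → t)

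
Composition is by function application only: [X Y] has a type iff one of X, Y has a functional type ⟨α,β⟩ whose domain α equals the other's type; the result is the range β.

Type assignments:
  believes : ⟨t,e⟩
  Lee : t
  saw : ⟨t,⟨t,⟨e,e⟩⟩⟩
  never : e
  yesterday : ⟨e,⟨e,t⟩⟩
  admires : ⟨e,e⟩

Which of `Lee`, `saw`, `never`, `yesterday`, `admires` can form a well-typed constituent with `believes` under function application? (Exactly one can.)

Lee — combines: believes : ⟨t,e⟩ takes Lee : t as argument, giving e.
saw : ⟨t,⟨t,⟨e,e⟩⟩⟩ — does not combine with believes.
never : e — does not combine with believes.
yesterday : ⟨e,⟨e,t⟩⟩ — does not combine with believes.
admires : ⟨e,e⟩ — does not combine with believes.

Lee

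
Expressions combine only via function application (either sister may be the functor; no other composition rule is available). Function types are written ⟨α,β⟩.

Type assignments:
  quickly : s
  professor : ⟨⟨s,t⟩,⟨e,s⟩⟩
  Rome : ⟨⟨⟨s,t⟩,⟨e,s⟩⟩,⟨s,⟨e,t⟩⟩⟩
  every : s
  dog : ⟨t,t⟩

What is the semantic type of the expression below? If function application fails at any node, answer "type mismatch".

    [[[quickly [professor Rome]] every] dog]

type mismatch

[professor Rome] — Rome of type ⟨⟨⟨s,t⟩,⟨e,s⟩⟩,⟨s,⟨e,t⟩⟩⟩ combines with professor of type ⟨⟨s,t⟩,⟨e,s⟩⟩: type ⟨s,⟨e,t⟩⟩.
[quickly [professor Rome]] — [professor Rome] of type ⟨s,⟨e,t⟩⟩ combines with quickly of type s: type ⟨e,t⟩.
[[quickly [professor Rome]] every]: ⟨e,t⟩ with s — neither is a function whose domain matches the other; composition fails here.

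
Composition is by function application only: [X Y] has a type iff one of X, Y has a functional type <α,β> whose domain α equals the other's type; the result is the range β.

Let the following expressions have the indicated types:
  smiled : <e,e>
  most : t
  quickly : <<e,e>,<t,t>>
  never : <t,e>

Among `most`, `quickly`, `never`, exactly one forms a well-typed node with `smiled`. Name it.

quickly

most : t — no; smiled wants e, and most wants nothing (atomic).
quickly — combines: quickly : <<e,e>,<t,t>> takes smiled : <e,e> as argument, giving <t,t>.
never : <t,e> — no; smiled wants e, and never wants t.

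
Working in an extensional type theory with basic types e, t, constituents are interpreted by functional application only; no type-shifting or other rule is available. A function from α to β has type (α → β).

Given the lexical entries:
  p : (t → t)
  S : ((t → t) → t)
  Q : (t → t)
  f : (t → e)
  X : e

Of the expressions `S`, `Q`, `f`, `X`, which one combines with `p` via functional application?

S — combines: S : ((t → t) → t) takes p : (t → t) as argument, giving t.
Q : (t → t) — no; p wants t, and Q wants t.
f : (t → e) — no; p wants t, and f wants t.
X : e — no; p wants t, and X wants nothing (atomic).

S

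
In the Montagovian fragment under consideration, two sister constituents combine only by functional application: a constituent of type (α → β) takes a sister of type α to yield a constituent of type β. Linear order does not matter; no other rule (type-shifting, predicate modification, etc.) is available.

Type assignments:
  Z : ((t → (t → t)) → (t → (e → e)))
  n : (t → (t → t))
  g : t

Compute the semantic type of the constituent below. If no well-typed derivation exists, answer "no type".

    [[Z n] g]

(e → e)

[Z n]: ((t → (t → t)) → (t → (e → e))) applied to (t → (t → t)) yields (t → (e → e)).
[[Z n] g]: (t → (e → e)) applied to t yields (e → e).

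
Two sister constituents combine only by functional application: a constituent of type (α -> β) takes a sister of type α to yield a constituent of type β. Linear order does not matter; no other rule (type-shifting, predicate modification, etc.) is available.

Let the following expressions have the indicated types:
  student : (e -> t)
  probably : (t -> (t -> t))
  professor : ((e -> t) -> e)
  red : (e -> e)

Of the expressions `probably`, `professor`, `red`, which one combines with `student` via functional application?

professor

probably : (t -> (t -> t)) — student needs e; probably needs t; neither fits.
professor — combines: professor : ((e -> t) -> e) takes student : (e -> t) as argument, giving e.
red : (e -> e) — student needs e; red needs e; neither fits.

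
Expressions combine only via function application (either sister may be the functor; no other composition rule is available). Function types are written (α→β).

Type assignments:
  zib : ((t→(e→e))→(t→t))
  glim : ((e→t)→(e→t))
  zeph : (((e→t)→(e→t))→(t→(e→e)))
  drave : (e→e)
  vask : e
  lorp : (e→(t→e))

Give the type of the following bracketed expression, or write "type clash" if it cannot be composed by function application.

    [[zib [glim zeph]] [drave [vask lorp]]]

[glim zeph]: zeph is (((e→t)→(e→t))→(t→(e→e))), glim is ((e→t)→(e→t)); result (t→(e→e)).
[zib [glim zeph]]: zib is ((t→(e→e))→(t→t)), [glim zeph] is (t→(e→e)); result (t→t).
[vask lorp]: lorp is (e→(t→e)), vask is e; result (t→e).
[drave [vask lorp]]: (e→e) with (t→e) — neither is a function whose domain matches the other; composition fails here.

type clash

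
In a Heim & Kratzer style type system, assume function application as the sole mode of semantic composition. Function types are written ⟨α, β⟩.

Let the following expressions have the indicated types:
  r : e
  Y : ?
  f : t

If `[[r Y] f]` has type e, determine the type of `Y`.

[[r Y] f] must have type e. The sister f has type t; that is not a function onto e, so [r Y] must be the functor, of type ⟨t, e⟩.
[r Y] must have type ⟨t, e⟩. The sister r has type e; that is not a function onto ⟨t, e⟩, so Y must be the functor, of type ⟨e, ⟨t, e⟩⟩.

⟨e, ⟨t, e⟩⟩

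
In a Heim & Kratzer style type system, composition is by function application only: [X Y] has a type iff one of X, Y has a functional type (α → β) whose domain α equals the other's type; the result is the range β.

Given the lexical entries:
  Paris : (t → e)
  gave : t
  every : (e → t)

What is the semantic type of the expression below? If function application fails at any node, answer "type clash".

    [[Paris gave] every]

[Paris gave] — Paris of type (t → e) combines with gave of type t: type e.
[[Paris gave] every] — every of type (e → t) combines with [Paris gave] of type e: type t.

t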